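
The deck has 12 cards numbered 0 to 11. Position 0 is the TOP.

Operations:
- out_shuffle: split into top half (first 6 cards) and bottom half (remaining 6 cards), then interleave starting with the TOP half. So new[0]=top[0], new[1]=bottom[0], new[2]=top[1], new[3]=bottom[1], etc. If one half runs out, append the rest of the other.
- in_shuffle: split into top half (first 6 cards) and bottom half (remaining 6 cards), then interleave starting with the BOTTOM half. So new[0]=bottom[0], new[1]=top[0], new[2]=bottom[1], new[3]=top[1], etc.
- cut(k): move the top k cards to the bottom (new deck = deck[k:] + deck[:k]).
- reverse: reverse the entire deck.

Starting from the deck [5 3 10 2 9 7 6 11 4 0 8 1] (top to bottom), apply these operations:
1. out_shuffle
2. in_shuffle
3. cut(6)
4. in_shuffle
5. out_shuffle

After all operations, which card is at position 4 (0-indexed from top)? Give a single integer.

Answer: 5

Derivation:
After op 1 (out_shuffle): [5 6 3 11 10 4 2 0 9 8 7 1]
After op 2 (in_shuffle): [2 5 0 6 9 3 8 11 7 10 1 4]
After op 3 (cut(6)): [8 11 7 10 1 4 2 5 0 6 9 3]
After op 4 (in_shuffle): [2 8 5 11 0 7 6 10 9 1 3 4]
After op 5 (out_shuffle): [2 6 8 10 5 9 11 1 0 3 7 4]
Position 4: card 5.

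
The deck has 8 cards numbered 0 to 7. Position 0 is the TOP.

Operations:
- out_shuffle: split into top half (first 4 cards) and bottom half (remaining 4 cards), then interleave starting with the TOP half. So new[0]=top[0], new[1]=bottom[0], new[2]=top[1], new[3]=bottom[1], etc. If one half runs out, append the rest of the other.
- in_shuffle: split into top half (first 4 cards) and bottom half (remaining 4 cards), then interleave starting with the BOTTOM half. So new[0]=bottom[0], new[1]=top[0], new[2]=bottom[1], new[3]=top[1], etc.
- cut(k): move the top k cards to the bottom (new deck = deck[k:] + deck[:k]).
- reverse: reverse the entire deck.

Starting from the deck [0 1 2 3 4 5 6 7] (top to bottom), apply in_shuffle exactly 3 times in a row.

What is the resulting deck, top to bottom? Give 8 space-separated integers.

After op 1 (in_shuffle): [4 0 5 1 6 2 7 3]
After op 2 (in_shuffle): [6 4 2 0 7 5 3 1]
After op 3 (in_shuffle): [7 6 5 4 3 2 1 0]

Answer: 7 6 5 4 3 2 1 0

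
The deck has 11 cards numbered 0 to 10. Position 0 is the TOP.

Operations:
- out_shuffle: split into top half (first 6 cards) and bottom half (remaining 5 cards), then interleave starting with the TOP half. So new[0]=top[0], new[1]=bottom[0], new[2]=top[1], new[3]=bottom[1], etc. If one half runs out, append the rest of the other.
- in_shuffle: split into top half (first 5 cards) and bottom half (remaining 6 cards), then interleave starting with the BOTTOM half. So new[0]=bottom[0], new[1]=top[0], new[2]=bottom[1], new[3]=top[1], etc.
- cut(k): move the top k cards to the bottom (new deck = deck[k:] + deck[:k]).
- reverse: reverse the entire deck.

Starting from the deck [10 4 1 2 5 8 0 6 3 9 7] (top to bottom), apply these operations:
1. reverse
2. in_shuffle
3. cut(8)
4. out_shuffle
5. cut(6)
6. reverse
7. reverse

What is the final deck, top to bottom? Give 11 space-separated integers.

After op 1 (reverse): [7 9 3 6 0 8 5 2 1 4 10]
After op 2 (in_shuffle): [8 7 5 9 2 3 1 6 4 0 10]
After op 3 (cut(8)): [4 0 10 8 7 5 9 2 3 1 6]
After op 4 (out_shuffle): [4 9 0 2 10 3 8 1 7 6 5]
After op 5 (cut(6)): [8 1 7 6 5 4 9 0 2 10 3]
After op 6 (reverse): [3 10 2 0 9 4 5 6 7 1 8]
After op 7 (reverse): [8 1 7 6 5 4 9 0 2 10 3]

Answer: 8 1 7 6 5 4 9 0 2 10 3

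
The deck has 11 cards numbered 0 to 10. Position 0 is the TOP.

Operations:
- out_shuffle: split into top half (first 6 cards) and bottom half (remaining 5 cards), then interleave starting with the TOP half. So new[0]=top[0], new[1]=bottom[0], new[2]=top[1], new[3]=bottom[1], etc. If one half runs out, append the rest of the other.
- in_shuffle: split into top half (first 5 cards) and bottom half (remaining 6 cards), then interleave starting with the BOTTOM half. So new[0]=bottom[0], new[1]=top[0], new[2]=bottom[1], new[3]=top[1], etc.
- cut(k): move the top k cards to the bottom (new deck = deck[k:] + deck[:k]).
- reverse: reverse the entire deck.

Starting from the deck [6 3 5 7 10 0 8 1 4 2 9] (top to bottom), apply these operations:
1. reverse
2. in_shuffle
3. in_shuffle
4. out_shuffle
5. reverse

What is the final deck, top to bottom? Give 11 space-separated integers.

Answer: 10 6 1 7 9 8 5 2 0 3 4

Derivation:
After op 1 (reverse): [9 2 4 1 8 0 10 7 5 3 6]
After op 2 (in_shuffle): [0 9 10 2 7 4 5 1 3 8 6]
After op 3 (in_shuffle): [4 0 5 9 1 10 3 2 8 7 6]
After op 4 (out_shuffle): [4 3 0 2 5 8 9 7 1 6 10]
After op 5 (reverse): [10 6 1 7 9 8 5 2 0 3 4]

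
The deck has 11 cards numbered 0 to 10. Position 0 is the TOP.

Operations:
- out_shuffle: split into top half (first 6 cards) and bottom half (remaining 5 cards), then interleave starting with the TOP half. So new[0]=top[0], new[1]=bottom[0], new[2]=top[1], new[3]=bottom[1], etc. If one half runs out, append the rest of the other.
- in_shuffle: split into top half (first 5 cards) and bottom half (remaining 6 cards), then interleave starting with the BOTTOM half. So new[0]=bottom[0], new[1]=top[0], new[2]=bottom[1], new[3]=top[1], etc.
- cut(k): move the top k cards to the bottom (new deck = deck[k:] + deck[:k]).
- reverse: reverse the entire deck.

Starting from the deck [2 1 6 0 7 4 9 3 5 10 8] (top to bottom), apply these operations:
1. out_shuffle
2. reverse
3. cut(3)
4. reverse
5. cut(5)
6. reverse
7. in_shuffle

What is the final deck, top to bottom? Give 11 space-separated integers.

Answer: 10 9 0 2 5 4 6 8 3 7 1

Derivation:
After op 1 (out_shuffle): [2 9 1 3 6 5 0 10 7 8 4]
After op 2 (reverse): [4 8 7 10 0 5 6 3 1 9 2]
After op 3 (cut(3)): [10 0 5 6 3 1 9 2 4 8 7]
After op 4 (reverse): [7 8 4 2 9 1 3 6 5 0 10]
After op 5 (cut(5)): [1 3 6 5 0 10 7 8 4 2 9]
After op 6 (reverse): [9 2 4 8 7 10 0 5 6 3 1]
After op 7 (in_shuffle): [10 9 0 2 5 4 6 8 3 7 1]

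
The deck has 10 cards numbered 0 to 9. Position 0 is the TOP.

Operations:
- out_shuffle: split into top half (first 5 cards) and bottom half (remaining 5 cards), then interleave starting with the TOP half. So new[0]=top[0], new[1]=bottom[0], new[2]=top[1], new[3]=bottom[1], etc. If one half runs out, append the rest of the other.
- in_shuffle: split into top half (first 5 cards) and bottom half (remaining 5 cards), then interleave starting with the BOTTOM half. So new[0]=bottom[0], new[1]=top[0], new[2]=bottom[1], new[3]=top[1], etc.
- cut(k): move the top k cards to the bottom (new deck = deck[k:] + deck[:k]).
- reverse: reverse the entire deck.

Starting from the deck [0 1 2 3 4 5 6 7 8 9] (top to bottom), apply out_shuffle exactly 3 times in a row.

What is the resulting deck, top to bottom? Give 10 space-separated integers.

After op 1 (out_shuffle): [0 5 1 6 2 7 3 8 4 9]
After op 2 (out_shuffle): [0 7 5 3 1 8 6 4 2 9]
After op 3 (out_shuffle): [0 8 7 6 5 4 3 2 1 9]

Answer: 0 8 7 6 5 4 3 2 1 9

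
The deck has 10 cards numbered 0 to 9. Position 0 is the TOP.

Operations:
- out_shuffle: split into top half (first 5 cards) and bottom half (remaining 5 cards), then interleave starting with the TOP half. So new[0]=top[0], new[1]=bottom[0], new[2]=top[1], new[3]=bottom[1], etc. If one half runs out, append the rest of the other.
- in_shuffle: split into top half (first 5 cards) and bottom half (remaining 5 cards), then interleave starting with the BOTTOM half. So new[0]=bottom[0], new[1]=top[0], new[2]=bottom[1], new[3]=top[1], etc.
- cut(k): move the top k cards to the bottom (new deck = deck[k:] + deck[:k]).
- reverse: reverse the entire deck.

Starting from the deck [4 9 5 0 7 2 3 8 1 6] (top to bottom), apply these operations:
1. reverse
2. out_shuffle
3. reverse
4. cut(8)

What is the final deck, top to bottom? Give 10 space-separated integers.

Answer: 7 6 4 2 9 3 5 8 0 1

Derivation:
After op 1 (reverse): [6 1 8 3 2 7 0 5 9 4]
After op 2 (out_shuffle): [6 7 1 0 8 5 3 9 2 4]
After op 3 (reverse): [4 2 9 3 5 8 0 1 7 6]
After op 4 (cut(8)): [7 6 4 2 9 3 5 8 0 1]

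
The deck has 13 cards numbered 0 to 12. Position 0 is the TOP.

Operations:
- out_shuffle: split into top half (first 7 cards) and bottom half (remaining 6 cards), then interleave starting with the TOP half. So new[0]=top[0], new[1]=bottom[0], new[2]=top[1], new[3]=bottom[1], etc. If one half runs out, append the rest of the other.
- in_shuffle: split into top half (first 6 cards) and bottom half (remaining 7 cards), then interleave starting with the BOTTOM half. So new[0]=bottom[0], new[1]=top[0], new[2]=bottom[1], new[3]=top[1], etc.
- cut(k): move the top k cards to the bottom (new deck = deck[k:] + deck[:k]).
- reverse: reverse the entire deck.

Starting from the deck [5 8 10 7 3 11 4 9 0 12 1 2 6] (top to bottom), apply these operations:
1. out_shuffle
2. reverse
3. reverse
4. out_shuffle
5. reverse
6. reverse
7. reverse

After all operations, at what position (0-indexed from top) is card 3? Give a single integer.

Answer: 9

Derivation:
After op 1 (out_shuffle): [5 9 8 0 10 12 7 1 3 2 11 6 4]
After op 2 (reverse): [4 6 11 2 3 1 7 12 10 0 8 9 5]
After op 3 (reverse): [5 9 8 0 10 12 7 1 3 2 11 6 4]
After op 4 (out_shuffle): [5 1 9 3 8 2 0 11 10 6 12 4 7]
After op 5 (reverse): [7 4 12 6 10 11 0 2 8 3 9 1 5]
After op 6 (reverse): [5 1 9 3 8 2 0 11 10 6 12 4 7]
After op 7 (reverse): [7 4 12 6 10 11 0 2 8 3 9 1 5]
Card 3 is at position 9.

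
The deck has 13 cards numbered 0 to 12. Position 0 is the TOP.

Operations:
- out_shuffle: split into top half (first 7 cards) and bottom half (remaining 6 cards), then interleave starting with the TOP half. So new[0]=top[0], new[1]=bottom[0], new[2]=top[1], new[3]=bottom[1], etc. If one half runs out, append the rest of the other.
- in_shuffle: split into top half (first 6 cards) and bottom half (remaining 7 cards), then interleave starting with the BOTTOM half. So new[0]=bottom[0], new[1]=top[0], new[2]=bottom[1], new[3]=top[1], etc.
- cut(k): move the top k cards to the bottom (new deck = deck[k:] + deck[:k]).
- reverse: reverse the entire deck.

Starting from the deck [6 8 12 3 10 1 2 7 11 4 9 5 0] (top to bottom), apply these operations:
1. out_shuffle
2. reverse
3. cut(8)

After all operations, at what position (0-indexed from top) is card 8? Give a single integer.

Answer: 2

Derivation:
After op 1 (out_shuffle): [6 7 8 11 12 4 3 9 10 5 1 0 2]
After op 2 (reverse): [2 0 1 5 10 9 3 4 12 11 8 7 6]
After op 3 (cut(8)): [12 11 8 7 6 2 0 1 5 10 9 3 4]
Card 8 is at position 2.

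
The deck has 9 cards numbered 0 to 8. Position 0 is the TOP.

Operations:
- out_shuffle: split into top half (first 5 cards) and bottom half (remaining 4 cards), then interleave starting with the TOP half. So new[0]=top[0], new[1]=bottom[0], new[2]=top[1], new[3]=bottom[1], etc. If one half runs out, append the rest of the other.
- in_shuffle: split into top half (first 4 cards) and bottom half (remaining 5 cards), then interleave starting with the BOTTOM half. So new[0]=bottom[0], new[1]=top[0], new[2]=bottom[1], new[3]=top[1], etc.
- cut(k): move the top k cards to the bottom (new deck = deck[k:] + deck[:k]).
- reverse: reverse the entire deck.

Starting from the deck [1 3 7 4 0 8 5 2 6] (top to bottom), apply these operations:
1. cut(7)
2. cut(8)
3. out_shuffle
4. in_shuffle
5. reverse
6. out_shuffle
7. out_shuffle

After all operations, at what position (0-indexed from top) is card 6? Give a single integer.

After op 1 (cut(7)): [2 6 1 3 7 4 0 8 5]
After op 2 (cut(8)): [5 2 6 1 3 7 4 0 8]
After op 3 (out_shuffle): [5 7 2 4 6 0 1 8 3]
After op 4 (in_shuffle): [6 5 0 7 1 2 8 4 3]
After op 5 (reverse): [3 4 8 2 1 7 0 5 6]
After op 6 (out_shuffle): [3 7 4 0 8 5 2 6 1]
After op 7 (out_shuffle): [3 5 7 2 4 6 0 1 8]
Card 6 is at position 5.

Answer: 5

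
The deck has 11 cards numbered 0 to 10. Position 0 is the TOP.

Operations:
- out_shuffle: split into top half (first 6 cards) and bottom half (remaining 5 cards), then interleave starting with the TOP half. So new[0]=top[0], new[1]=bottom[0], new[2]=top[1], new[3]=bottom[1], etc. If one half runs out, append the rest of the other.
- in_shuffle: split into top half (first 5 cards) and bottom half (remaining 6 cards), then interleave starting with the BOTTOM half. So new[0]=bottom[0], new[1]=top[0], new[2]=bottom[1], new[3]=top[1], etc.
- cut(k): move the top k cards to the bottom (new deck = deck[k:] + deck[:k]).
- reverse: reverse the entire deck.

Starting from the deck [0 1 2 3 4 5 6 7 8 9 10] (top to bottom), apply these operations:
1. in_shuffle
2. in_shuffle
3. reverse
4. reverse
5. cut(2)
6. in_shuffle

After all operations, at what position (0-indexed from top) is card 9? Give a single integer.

After op 1 (in_shuffle): [5 0 6 1 7 2 8 3 9 4 10]
After op 2 (in_shuffle): [2 5 8 0 3 6 9 1 4 7 10]
After op 3 (reverse): [10 7 4 1 9 6 3 0 8 5 2]
After op 4 (reverse): [2 5 8 0 3 6 9 1 4 7 10]
After op 5 (cut(2)): [8 0 3 6 9 1 4 7 10 2 5]
After op 6 (in_shuffle): [1 8 4 0 7 3 10 6 2 9 5]
Card 9 is at position 9.

Answer: 9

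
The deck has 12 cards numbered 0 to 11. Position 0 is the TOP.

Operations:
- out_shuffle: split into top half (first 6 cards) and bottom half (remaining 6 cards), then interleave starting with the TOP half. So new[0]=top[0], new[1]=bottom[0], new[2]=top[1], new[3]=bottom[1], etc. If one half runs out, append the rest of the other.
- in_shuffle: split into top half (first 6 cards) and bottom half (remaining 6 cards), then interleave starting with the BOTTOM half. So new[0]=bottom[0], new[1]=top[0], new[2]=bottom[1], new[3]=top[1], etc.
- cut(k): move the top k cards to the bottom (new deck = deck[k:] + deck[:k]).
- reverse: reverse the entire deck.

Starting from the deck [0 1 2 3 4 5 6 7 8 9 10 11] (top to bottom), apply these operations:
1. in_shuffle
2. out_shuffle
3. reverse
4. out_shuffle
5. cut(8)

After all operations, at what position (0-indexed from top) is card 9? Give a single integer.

After op 1 (in_shuffle): [6 0 7 1 8 2 9 3 10 4 11 5]
After op 2 (out_shuffle): [6 9 0 3 7 10 1 4 8 11 2 5]
After op 3 (reverse): [5 2 11 8 4 1 10 7 3 0 9 6]
After op 4 (out_shuffle): [5 10 2 7 11 3 8 0 4 9 1 6]
After op 5 (cut(8)): [4 9 1 6 5 10 2 7 11 3 8 0]
Card 9 is at position 1.

Answer: 1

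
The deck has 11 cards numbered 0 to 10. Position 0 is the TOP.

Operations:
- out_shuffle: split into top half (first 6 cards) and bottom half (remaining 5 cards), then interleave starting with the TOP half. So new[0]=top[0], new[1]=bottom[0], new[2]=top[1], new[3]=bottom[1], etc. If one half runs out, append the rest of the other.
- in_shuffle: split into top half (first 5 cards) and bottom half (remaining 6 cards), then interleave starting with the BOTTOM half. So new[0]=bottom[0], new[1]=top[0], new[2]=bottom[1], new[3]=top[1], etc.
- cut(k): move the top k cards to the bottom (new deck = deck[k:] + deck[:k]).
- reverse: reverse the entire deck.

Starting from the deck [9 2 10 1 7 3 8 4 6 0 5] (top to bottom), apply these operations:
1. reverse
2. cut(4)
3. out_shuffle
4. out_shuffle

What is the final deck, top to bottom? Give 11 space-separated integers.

After op 1 (reverse): [5 0 6 4 8 3 7 1 10 2 9]
After op 2 (cut(4)): [8 3 7 1 10 2 9 5 0 6 4]
After op 3 (out_shuffle): [8 9 3 5 7 0 1 6 10 4 2]
After op 4 (out_shuffle): [8 1 9 6 3 10 5 4 7 2 0]

Answer: 8 1 9 6 3 10 5 4 7 2 0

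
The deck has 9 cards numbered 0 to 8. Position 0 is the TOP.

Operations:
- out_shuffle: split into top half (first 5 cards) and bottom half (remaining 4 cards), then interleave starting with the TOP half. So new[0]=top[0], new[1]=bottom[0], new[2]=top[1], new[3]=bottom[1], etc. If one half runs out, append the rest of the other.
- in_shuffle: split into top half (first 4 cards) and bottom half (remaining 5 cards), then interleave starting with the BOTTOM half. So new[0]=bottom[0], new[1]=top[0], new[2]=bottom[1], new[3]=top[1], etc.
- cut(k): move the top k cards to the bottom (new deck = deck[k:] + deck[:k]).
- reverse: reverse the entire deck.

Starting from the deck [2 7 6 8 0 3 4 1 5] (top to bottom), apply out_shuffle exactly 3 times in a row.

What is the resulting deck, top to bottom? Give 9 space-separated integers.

After op 1 (out_shuffle): [2 3 7 4 6 1 8 5 0]
After op 2 (out_shuffle): [2 1 3 8 7 5 4 0 6]
After op 3 (out_shuffle): [2 5 1 4 3 0 8 6 7]

Answer: 2 5 1 4 3 0 8 6 7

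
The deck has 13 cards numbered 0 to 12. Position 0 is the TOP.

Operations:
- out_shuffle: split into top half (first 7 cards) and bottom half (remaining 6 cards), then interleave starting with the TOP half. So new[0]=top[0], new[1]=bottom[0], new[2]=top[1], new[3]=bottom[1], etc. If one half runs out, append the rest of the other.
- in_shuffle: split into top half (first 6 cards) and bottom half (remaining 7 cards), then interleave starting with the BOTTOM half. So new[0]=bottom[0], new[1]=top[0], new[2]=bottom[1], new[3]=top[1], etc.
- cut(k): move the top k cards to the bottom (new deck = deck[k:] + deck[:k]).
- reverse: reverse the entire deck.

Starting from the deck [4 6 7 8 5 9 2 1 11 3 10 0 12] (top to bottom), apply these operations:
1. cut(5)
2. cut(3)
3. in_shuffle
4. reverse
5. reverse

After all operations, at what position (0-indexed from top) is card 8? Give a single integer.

After op 1 (cut(5)): [9 2 1 11 3 10 0 12 4 6 7 8 5]
After op 2 (cut(3)): [11 3 10 0 12 4 6 7 8 5 9 2 1]
After op 3 (in_shuffle): [6 11 7 3 8 10 5 0 9 12 2 4 1]
After op 4 (reverse): [1 4 2 12 9 0 5 10 8 3 7 11 6]
After op 5 (reverse): [6 11 7 3 8 10 5 0 9 12 2 4 1]
Card 8 is at position 4.

Answer: 4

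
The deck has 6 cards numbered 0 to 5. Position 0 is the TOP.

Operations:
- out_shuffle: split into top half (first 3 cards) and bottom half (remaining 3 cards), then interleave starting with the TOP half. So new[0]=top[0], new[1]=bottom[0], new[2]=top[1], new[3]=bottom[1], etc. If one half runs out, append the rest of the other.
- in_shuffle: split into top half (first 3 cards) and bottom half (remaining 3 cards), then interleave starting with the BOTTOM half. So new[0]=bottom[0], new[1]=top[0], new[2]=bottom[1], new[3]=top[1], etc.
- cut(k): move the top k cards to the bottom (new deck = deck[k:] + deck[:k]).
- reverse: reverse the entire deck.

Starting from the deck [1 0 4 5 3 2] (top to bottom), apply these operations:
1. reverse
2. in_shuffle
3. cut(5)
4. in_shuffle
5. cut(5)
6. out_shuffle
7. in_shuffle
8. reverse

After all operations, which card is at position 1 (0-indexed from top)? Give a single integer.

After op 1 (reverse): [2 3 5 4 0 1]
After op 2 (in_shuffle): [4 2 0 3 1 5]
After op 3 (cut(5)): [5 4 2 0 3 1]
After op 4 (in_shuffle): [0 5 3 4 1 2]
After op 5 (cut(5)): [2 0 5 3 4 1]
After op 6 (out_shuffle): [2 3 0 4 5 1]
After op 7 (in_shuffle): [4 2 5 3 1 0]
After op 8 (reverse): [0 1 3 5 2 4]
Position 1: card 1.

Answer: 1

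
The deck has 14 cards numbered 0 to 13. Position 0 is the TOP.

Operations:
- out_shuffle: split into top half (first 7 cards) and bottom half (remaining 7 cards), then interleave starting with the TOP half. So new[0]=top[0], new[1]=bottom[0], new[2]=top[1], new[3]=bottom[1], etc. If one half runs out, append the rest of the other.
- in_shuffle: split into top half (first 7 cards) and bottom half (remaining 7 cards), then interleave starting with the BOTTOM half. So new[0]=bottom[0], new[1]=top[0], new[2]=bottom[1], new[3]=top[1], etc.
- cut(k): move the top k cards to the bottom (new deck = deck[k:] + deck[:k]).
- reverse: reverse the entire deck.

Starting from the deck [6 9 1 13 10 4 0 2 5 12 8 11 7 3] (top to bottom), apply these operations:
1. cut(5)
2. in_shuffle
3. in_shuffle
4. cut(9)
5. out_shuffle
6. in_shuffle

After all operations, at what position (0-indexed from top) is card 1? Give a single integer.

Answer: 3

Derivation:
After op 1 (cut(5)): [4 0 2 5 12 8 11 7 3 6 9 1 13 10]
After op 2 (in_shuffle): [7 4 3 0 6 2 9 5 1 12 13 8 10 11]
After op 3 (in_shuffle): [5 7 1 4 12 3 13 0 8 6 10 2 11 9]
After op 4 (cut(9)): [6 10 2 11 9 5 7 1 4 12 3 13 0 8]
After op 5 (out_shuffle): [6 1 10 4 2 12 11 3 9 13 5 0 7 8]
After op 6 (in_shuffle): [3 6 9 1 13 10 5 4 0 2 7 12 8 11]
Card 1 is at position 3.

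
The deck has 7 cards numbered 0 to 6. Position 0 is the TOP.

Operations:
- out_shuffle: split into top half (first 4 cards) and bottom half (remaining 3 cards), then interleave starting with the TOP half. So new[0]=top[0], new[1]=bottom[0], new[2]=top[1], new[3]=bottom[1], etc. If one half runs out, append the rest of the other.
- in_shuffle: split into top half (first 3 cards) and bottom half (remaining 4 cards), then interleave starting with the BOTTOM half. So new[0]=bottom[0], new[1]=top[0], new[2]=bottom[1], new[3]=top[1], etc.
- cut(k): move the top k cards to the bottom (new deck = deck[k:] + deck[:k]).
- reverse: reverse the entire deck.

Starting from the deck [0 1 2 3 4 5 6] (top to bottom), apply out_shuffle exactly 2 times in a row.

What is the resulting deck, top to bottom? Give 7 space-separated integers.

Answer: 0 2 4 6 1 3 5

Derivation:
After op 1 (out_shuffle): [0 4 1 5 2 6 3]
After op 2 (out_shuffle): [0 2 4 6 1 3 5]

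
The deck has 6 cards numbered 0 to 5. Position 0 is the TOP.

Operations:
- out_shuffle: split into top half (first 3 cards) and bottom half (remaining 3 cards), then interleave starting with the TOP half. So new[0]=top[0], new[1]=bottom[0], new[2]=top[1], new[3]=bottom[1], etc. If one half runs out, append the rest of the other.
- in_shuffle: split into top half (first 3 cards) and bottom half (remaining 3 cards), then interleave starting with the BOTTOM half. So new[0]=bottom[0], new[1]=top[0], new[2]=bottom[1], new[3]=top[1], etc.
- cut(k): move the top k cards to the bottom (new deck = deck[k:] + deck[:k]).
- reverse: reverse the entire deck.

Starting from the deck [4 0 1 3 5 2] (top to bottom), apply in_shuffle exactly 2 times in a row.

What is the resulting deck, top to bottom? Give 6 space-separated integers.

After op 1 (in_shuffle): [3 4 5 0 2 1]
After op 2 (in_shuffle): [0 3 2 4 1 5]

Answer: 0 3 2 4 1 5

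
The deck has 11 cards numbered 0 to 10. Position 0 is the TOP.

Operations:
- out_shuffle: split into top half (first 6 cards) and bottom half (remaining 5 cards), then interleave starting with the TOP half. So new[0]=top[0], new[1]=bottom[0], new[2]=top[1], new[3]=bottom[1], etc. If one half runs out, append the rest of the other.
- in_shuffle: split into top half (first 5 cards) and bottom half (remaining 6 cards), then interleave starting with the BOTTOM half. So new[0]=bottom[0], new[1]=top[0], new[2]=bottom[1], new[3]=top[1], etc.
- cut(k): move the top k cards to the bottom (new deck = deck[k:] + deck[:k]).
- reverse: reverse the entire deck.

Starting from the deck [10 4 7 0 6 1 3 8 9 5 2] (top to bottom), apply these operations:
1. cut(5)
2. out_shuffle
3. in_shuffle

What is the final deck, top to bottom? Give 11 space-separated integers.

After op 1 (cut(5)): [1 3 8 9 5 2 10 4 7 0 6]
After op 2 (out_shuffle): [1 10 3 4 8 7 9 0 5 6 2]
After op 3 (in_shuffle): [7 1 9 10 0 3 5 4 6 8 2]

Answer: 7 1 9 10 0 3 5 4 6 8 2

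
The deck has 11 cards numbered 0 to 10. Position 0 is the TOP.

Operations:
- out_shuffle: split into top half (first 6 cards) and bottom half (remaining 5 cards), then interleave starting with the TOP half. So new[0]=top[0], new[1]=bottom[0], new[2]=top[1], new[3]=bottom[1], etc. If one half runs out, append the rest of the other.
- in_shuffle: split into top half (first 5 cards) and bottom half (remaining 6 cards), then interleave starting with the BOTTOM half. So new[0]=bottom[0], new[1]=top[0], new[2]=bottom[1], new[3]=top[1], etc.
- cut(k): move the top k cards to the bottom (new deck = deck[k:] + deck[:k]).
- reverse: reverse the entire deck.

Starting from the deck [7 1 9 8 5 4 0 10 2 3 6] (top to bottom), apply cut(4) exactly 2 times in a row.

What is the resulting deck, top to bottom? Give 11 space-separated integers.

After op 1 (cut(4)): [5 4 0 10 2 3 6 7 1 9 8]
After op 2 (cut(4)): [2 3 6 7 1 9 8 5 4 0 10]

Answer: 2 3 6 7 1 9 8 5 4 0 10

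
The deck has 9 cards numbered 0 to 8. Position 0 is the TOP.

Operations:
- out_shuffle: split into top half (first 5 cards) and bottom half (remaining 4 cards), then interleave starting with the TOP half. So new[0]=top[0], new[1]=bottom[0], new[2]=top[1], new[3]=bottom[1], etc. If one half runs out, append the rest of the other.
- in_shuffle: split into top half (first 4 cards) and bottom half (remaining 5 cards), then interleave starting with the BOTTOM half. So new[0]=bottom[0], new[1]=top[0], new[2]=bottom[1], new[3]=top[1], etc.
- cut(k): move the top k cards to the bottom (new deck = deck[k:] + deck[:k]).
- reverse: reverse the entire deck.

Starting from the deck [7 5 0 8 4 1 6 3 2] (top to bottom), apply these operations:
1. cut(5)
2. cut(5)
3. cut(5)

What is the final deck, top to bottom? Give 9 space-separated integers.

After op 1 (cut(5)): [1 6 3 2 7 5 0 8 4]
After op 2 (cut(5)): [5 0 8 4 1 6 3 2 7]
After op 3 (cut(5)): [6 3 2 7 5 0 8 4 1]

Answer: 6 3 2 7 5 0 8 4 1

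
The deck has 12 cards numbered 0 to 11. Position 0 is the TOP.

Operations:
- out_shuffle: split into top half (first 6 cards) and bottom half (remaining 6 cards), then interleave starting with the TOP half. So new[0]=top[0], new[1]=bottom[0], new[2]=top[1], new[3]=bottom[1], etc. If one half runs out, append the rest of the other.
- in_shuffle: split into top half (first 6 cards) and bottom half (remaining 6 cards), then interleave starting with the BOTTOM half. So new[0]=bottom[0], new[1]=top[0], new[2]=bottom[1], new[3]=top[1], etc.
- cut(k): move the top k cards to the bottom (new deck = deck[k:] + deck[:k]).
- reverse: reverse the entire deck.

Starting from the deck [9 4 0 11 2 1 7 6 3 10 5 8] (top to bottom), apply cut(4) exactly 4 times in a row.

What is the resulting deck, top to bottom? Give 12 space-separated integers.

After op 1 (cut(4)): [2 1 7 6 3 10 5 8 9 4 0 11]
After op 2 (cut(4)): [3 10 5 8 9 4 0 11 2 1 7 6]
After op 3 (cut(4)): [9 4 0 11 2 1 7 6 3 10 5 8]
After op 4 (cut(4)): [2 1 7 6 3 10 5 8 9 4 0 11]

Answer: 2 1 7 6 3 10 5 8 9 4 0 11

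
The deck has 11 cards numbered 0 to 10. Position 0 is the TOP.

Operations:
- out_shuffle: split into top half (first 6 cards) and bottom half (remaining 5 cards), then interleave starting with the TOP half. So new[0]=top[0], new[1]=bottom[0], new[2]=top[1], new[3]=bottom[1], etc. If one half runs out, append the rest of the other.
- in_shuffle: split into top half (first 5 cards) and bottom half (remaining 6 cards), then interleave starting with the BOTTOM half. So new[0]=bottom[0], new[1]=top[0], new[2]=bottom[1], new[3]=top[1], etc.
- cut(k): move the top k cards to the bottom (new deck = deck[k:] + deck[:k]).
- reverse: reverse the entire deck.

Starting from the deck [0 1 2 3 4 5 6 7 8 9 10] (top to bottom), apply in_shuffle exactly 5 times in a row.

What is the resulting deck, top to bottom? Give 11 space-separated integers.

Answer: 9 8 7 6 5 4 3 2 1 0 10

Derivation:
After op 1 (in_shuffle): [5 0 6 1 7 2 8 3 9 4 10]
After op 2 (in_shuffle): [2 5 8 0 3 6 9 1 4 7 10]
After op 3 (in_shuffle): [6 2 9 5 1 8 4 0 7 3 10]
After op 4 (in_shuffle): [8 6 4 2 0 9 7 5 3 1 10]
After op 5 (in_shuffle): [9 8 7 6 5 4 3 2 1 0 10]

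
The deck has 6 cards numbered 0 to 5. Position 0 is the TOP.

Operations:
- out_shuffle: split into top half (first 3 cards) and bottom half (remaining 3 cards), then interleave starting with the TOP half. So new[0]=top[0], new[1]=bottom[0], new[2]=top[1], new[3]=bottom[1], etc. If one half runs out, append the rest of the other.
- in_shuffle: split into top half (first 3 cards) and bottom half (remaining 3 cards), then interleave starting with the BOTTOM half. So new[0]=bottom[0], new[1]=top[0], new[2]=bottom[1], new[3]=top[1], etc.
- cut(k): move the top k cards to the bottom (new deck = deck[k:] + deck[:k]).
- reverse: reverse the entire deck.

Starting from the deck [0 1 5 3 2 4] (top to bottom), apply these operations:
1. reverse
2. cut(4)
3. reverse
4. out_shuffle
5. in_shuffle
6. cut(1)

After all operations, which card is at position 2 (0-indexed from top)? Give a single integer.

After op 1 (reverse): [4 2 3 5 1 0]
After op 2 (cut(4)): [1 0 4 2 3 5]
After op 3 (reverse): [5 3 2 4 0 1]
After op 4 (out_shuffle): [5 4 3 0 2 1]
After op 5 (in_shuffle): [0 5 2 4 1 3]
After op 6 (cut(1)): [5 2 4 1 3 0]
Position 2: card 4.

Answer: 4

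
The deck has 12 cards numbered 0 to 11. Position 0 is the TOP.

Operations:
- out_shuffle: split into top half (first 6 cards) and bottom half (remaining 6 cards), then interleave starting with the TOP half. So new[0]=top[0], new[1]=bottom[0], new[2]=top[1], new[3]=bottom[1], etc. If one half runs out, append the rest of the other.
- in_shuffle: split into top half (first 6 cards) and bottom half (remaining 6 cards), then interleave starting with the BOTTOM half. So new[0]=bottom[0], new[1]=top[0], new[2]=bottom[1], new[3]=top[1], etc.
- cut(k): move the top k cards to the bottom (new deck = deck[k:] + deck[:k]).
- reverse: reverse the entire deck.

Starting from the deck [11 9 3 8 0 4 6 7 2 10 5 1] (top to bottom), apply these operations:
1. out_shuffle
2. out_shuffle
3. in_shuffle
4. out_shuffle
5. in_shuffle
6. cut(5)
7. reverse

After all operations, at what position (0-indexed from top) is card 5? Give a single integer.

After op 1 (out_shuffle): [11 6 9 7 3 2 8 10 0 5 4 1]
After op 2 (out_shuffle): [11 8 6 10 9 0 7 5 3 4 2 1]
After op 3 (in_shuffle): [7 11 5 8 3 6 4 10 2 9 1 0]
After op 4 (out_shuffle): [7 4 11 10 5 2 8 9 3 1 6 0]
After op 5 (in_shuffle): [8 7 9 4 3 11 1 10 6 5 0 2]
After op 6 (cut(5)): [11 1 10 6 5 0 2 8 7 9 4 3]
After op 7 (reverse): [3 4 9 7 8 2 0 5 6 10 1 11]
Card 5 is at position 7.

Answer: 7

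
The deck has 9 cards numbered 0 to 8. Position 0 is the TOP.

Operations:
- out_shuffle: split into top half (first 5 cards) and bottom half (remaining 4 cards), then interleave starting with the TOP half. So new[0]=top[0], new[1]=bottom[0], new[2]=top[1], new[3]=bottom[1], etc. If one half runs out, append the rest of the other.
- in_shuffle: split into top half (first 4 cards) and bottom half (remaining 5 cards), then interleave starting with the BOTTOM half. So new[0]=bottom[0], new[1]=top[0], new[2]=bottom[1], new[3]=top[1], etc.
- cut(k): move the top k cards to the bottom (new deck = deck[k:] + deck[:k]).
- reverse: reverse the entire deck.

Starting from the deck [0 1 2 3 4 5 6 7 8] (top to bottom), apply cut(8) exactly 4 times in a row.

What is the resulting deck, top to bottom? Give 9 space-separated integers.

Answer: 5 6 7 8 0 1 2 3 4

Derivation:
After op 1 (cut(8)): [8 0 1 2 3 4 5 6 7]
After op 2 (cut(8)): [7 8 0 1 2 3 4 5 6]
After op 3 (cut(8)): [6 7 8 0 1 2 3 4 5]
After op 4 (cut(8)): [5 6 7 8 0 1 2 3 4]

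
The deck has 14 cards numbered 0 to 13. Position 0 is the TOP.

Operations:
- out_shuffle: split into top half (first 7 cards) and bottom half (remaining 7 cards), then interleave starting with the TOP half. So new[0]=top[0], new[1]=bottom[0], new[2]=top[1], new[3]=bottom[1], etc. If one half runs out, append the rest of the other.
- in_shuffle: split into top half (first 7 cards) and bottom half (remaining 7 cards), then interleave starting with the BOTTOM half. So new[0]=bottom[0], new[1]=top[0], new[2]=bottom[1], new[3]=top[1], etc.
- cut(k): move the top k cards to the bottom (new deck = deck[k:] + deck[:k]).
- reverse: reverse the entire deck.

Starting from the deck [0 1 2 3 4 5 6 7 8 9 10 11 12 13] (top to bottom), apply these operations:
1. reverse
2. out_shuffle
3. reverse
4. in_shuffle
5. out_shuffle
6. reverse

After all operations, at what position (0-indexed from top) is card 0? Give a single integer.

After op 1 (reverse): [13 12 11 10 9 8 7 6 5 4 3 2 1 0]
After op 2 (out_shuffle): [13 6 12 5 11 4 10 3 9 2 8 1 7 0]
After op 3 (reverse): [0 7 1 8 2 9 3 10 4 11 5 12 6 13]
After op 4 (in_shuffle): [10 0 4 7 11 1 5 8 12 2 6 9 13 3]
After op 5 (out_shuffle): [10 8 0 12 4 2 7 6 11 9 1 13 5 3]
After op 6 (reverse): [3 5 13 1 9 11 6 7 2 4 12 0 8 10]
Card 0 is at position 11.

Answer: 11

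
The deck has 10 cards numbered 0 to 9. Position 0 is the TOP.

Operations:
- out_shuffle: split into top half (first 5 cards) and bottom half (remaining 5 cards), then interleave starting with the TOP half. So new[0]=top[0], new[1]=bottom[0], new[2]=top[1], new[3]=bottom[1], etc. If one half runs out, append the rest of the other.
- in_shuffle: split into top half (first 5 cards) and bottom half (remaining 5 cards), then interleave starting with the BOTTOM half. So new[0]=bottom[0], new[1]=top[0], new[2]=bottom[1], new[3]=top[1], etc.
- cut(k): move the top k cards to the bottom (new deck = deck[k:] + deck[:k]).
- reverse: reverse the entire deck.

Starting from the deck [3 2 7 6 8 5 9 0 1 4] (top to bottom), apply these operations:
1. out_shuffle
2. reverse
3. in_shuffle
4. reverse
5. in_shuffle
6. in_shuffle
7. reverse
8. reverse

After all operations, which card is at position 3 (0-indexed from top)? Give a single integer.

Answer: 0

Derivation:
After op 1 (out_shuffle): [3 5 2 9 7 0 6 1 8 4]
After op 2 (reverse): [4 8 1 6 0 7 9 2 5 3]
After op 3 (in_shuffle): [7 4 9 8 2 1 5 6 3 0]
After op 4 (reverse): [0 3 6 5 1 2 8 9 4 7]
After op 5 (in_shuffle): [2 0 8 3 9 6 4 5 7 1]
After op 6 (in_shuffle): [6 2 4 0 5 8 7 3 1 9]
After op 7 (reverse): [9 1 3 7 8 5 0 4 2 6]
After op 8 (reverse): [6 2 4 0 5 8 7 3 1 9]
Position 3: card 0.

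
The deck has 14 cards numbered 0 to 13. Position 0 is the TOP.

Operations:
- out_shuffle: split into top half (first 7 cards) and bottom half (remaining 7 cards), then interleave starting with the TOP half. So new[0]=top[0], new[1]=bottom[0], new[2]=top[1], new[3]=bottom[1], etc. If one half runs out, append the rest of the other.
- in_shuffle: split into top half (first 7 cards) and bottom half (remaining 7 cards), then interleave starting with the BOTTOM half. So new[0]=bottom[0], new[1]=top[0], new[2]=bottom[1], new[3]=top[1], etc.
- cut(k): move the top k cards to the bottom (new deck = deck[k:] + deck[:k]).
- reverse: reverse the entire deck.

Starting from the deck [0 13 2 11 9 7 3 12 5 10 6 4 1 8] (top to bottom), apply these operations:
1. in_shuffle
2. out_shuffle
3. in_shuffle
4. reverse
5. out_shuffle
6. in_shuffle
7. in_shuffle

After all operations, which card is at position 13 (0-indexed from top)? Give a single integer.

Answer: 8

Derivation:
After op 1 (in_shuffle): [12 0 5 13 10 2 6 11 4 9 1 7 8 3]
After op 2 (out_shuffle): [12 11 0 4 5 9 13 1 10 7 2 8 6 3]
After op 3 (in_shuffle): [1 12 10 11 7 0 2 4 8 5 6 9 3 13]
After op 4 (reverse): [13 3 9 6 5 8 4 2 0 7 11 10 12 1]
After op 5 (out_shuffle): [13 2 3 0 9 7 6 11 5 10 8 12 4 1]
After op 6 (in_shuffle): [11 13 5 2 10 3 8 0 12 9 4 7 1 6]
After op 7 (in_shuffle): [0 11 12 13 9 5 4 2 7 10 1 3 6 8]
Position 13: card 8.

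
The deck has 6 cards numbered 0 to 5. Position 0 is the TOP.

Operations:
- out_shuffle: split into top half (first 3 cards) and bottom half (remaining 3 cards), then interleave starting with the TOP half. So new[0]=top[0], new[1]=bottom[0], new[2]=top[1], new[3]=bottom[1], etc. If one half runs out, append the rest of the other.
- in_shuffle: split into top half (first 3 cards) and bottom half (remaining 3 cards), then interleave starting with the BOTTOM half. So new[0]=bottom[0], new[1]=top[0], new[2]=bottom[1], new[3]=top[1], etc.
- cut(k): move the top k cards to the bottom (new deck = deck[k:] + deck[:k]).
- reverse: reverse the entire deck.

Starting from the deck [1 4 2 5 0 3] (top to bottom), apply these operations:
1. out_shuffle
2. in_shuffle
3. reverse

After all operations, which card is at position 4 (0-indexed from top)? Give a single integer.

Answer: 1

Derivation:
After op 1 (out_shuffle): [1 5 4 0 2 3]
After op 2 (in_shuffle): [0 1 2 5 3 4]
After op 3 (reverse): [4 3 5 2 1 0]
Position 4: card 1.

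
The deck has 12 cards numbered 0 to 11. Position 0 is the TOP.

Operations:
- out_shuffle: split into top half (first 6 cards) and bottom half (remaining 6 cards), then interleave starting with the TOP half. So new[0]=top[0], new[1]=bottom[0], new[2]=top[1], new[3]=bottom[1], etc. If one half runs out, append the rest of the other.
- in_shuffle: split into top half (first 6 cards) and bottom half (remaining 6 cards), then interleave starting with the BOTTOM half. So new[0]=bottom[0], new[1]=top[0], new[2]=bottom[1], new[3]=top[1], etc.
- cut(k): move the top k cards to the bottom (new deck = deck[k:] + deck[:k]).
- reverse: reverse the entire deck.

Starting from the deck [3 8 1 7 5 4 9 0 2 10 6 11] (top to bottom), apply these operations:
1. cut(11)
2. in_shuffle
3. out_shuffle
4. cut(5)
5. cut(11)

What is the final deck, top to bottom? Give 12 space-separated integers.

Answer: 9 10 3 7 0 6 8 5 4 2 11 1

Derivation:
After op 1 (cut(11)): [11 3 8 1 7 5 4 9 0 2 10 6]
After op 2 (in_shuffle): [4 11 9 3 0 8 2 1 10 7 6 5]
After op 3 (out_shuffle): [4 2 11 1 9 10 3 7 0 6 8 5]
After op 4 (cut(5)): [10 3 7 0 6 8 5 4 2 11 1 9]
After op 5 (cut(11)): [9 10 3 7 0 6 8 5 4 2 11 1]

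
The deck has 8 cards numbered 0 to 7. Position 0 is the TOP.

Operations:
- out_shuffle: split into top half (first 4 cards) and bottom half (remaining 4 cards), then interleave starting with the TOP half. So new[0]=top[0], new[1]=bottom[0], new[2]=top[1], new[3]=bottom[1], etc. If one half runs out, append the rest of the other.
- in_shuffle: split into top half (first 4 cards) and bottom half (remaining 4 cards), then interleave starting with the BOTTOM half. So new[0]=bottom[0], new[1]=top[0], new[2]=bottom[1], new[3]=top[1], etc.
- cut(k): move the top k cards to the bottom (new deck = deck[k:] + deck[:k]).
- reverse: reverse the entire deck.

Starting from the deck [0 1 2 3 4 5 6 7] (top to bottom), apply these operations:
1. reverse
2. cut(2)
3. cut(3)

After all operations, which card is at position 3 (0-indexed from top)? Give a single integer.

Answer: 7

Derivation:
After op 1 (reverse): [7 6 5 4 3 2 1 0]
After op 2 (cut(2)): [5 4 3 2 1 0 7 6]
After op 3 (cut(3)): [2 1 0 7 6 5 4 3]
Position 3: card 7.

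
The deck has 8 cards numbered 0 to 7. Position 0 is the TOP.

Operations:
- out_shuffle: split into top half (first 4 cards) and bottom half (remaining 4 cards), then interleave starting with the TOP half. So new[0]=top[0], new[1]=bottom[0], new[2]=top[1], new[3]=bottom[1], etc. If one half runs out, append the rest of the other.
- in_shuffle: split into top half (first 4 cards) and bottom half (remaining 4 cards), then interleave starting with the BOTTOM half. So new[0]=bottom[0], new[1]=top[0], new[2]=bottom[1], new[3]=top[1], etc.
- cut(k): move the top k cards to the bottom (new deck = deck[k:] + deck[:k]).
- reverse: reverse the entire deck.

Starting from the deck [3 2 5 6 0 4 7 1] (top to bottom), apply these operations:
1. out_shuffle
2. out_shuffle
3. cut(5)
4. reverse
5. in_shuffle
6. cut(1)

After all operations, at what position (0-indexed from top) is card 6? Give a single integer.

Answer: 5

Derivation:
After op 1 (out_shuffle): [3 0 2 4 5 7 6 1]
After op 2 (out_shuffle): [3 5 0 7 2 6 4 1]
After op 3 (cut(5)): [6 4 1 3 5 0 7 2]
After op 4 (reverse): [2 7 0 5 3 1 4 6]
After op 5 (in_shuffle): [3 2 1 7 4 0 6 5]
After op 6 (cut(1)): [2 1 7 4 0 6 5 3]
Card 6 is at position 5.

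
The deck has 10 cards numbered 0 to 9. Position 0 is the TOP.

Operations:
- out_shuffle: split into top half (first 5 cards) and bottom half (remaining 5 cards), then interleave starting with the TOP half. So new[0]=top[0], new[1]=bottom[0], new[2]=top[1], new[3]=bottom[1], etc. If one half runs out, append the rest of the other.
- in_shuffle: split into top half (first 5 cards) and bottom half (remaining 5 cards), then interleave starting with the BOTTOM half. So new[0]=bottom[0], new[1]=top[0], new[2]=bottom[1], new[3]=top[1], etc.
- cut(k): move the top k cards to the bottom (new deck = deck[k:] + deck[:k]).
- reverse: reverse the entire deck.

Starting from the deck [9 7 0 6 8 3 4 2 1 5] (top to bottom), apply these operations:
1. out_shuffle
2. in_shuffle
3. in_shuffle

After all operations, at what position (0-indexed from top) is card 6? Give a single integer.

After op 1 (out_shuffle): [9 3 7 4 0 2 6 1 8 5]
After op 2 (in_shuffle): [2 9 6 3 1 7 8 4 5 0]
After op 3 (in_shuffle): [7 2 8 9 4 6 5 3 0 1]
Card 6 is at position 5.

Answer: 5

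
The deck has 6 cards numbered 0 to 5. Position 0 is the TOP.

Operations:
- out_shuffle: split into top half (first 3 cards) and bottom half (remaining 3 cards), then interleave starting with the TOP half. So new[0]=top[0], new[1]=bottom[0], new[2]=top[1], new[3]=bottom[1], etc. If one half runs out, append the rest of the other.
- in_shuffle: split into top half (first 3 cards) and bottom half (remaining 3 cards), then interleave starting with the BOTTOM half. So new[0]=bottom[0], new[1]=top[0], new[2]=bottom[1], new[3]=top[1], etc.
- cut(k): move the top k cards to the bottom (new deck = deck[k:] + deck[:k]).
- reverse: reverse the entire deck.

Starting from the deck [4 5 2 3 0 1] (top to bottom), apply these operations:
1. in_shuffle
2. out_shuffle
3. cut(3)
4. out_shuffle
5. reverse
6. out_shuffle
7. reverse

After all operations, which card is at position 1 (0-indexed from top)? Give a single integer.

Answer: 5

Derivation:
After op 1 (in_shuffle): [3 4 0 5 1 2]
After op 2 (out_shuffle): [3 5 4 1 0 2]
After op 3 (cut(3)): [1 0 2 3 5 4]
After op 4 (out_shuffle): [1 3 0 5 2 4]
After op 5 (reverse): [4 2 5 0 3 1]
After op 6 (out_shuffle): [4 0 2 3 5 1]
After op 7 (reverse): [1 5 3 2 0 4]
Position 1: card 5.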